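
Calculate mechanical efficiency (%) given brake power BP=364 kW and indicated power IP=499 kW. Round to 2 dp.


eta_mech = (BP / IP) * 100
Ratio = 364 / 499 = 0.7295
eta_mech = 0.7295 * 100 = 72.95%


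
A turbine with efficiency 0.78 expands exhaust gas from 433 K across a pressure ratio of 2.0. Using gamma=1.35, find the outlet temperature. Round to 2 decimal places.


T_out = T_in * (1 - eta * (1 - PR^(-(gamma-1)/gamma)))
Exponent = -(1.35-1)/1.35 = -0.25925926
PR^exp = 2.0^(-0.25925926) = 0.83551680
Factor = 1 - 0.78*(1 - 0.83551680) = 0.87170310
T_out = 433 * 0.87170310 = 377.45 K


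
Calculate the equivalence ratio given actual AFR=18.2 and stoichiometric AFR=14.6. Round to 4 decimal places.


phi = AFR_stoich / AFR_actual
phi = 14.6 / 18.2 = 0.8022


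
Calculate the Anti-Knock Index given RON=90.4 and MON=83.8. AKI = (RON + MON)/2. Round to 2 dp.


AKI = (RON + MON) / 2
AKI = (90.4 + 83.8) / 2
AKI = 174.2 / 2 = 87.10


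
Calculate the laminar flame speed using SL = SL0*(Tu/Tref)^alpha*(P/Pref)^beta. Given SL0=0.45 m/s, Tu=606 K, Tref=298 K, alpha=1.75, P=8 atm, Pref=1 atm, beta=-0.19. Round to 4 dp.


SL = SL0 * (Tu/Tref)^alpha * (P/Pref)^beta
T ratio = 606/298 = 2.03355705
(T ratio)^alpha = 2.03355705^1.75 = 3.462969
(P/Pref)^beta = 8^(-0.19) = 0.673617
SL = 0.45 * 3.462969 * 0.673617 = 1.0497 m/s


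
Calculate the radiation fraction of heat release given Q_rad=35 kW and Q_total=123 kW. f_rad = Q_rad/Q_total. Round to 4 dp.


f_rad = Q_rad / Q_total
f_rad = 35 / 123 = 0.2846


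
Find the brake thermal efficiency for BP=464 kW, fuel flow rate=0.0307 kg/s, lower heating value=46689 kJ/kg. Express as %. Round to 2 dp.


eta_BTE = (BP / (mf * LHV)) * 100
Denominator = 0.0307 * 46689 = 1433.3523 kW
eta_BTE = (464 / 1433.3523) * 100 = 32.37%


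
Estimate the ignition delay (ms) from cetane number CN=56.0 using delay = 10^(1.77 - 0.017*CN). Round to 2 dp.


delay = 10^(1.77 - 0.017*CN)
Exponent = 1.77 - 0.017*56.0 = 0.8180
delay = 10^0.8180 = 6.58 ms


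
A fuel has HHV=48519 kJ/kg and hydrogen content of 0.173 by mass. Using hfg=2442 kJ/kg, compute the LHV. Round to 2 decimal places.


LHV = HHV - hfg * 9 * H
Water correction = 2442 * 9 * 0.173 = 3802.194 kJ/kg
LHV = 48519 - 3802.194 = 44716.81 kJ/kg


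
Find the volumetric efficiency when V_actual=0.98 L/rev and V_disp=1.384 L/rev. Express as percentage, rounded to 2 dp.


eta_v = (V_actual / V_disp) * 100
Ratio = 0.98 / 1.384 = 0.7081
eta_v = 0.7081 * 100 = 70.81%


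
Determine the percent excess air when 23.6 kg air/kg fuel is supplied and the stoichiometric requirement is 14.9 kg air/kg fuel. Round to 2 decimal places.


Excess air = actual - stoichiometric = 23.6 - 14.9 = 8.70 kg/kg fuel
Excess air % = (excess / stoich) * 100 = (8.70 / 14.9) * 100 = 58.39%


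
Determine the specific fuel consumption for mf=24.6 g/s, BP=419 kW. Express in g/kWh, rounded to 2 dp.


SFC = (mf / BP) * 3600
Rate = 24.6 / 419 = 0.058711 g/(s*kW)
SFC = 0.058711 * 3600 = 211.36 g/kWh


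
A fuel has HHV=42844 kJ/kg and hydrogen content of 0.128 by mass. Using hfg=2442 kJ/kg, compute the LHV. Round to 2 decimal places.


LHV = HHV - hfg * 9 * H
Water correction = 2442 * 9 * 0.128 = 2813.184 kJ/kg
LHV = 42844 - 2813.184 = 40030.82 kJ/kg


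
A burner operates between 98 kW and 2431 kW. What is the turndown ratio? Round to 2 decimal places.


TDR = Q_max / Q_min
TDR = 2431 / 98 = 24.81


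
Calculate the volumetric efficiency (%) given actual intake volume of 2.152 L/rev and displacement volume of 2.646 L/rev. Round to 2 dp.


eta_v = (V_actual / V_disp) * 100
Ratio = 2.152 / 2.646 = 0.8133
eta_v = 0.8133 * 100 = 81.33%


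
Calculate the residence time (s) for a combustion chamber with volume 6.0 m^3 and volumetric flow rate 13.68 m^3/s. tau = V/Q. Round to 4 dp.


tau = V / Q_flow
tau = 6.0 / 13.68 = 0.4386 s


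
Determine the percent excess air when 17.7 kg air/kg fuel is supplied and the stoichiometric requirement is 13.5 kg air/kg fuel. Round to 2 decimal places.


Excess air = actual - stoichiometric = 17.7 - 13.5 = 4.20 kg/kg fuel
Excess air % = (excess / stoich) * 100 = (4.20 / 13.5) * 100 = 31.11%


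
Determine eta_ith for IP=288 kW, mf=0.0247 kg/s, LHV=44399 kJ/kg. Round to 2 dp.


eta_ith = (IP / (mf * LHV)) * 100
Denominator = 0.0247 * 44399 = 1096.6553 kW
eta_ith = (288 / 1096.6553) * 100 = 26.26%


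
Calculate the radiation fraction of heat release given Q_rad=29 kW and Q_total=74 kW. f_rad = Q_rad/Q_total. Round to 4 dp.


f_rad = Q_rad / Q_total
f_rad = 29 / 74 = 0.3919


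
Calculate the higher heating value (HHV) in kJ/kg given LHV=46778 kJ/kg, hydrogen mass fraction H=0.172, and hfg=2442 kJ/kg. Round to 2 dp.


HHV = LHV + hfg * 9 * H
Water addition = 2442 * 9 * 0.172 = 3780.216 kJ/kg
HHV = 46778 + 3780.216 = 50558.22 kJ/kg


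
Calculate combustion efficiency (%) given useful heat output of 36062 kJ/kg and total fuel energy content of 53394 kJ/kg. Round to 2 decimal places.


Efficiency = (Q_useful / Q_fuel) * 100
Efficiency = (36062 / 53394) * 100
Efficiency = 0.6754 * 100 = 67.54%


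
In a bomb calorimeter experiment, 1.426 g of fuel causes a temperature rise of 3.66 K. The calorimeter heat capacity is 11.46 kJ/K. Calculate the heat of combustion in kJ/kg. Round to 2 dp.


Hc = C_cal * delta_T / m_fuel
Q_released = 11.46 * 3.66 = 41.9436 kJ
m_fuel = 1.426 g = 1.426/1000 kg = 0.001426 kg
Hc = 41.9436 / 0.001426 = 29413.46 kJ/kg


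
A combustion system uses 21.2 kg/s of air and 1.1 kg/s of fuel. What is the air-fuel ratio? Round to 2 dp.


AFR = m_air / m_fuel
AFR = 21.2 / 1.1 = 19.27


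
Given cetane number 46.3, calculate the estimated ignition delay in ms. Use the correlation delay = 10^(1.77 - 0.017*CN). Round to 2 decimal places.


delay = 10^(1.77 - 0.017*CN)
Exponent = 1.77 - 0.017*46.3 = 0.9829
delay = 10^0.9829 = 9.61 ms


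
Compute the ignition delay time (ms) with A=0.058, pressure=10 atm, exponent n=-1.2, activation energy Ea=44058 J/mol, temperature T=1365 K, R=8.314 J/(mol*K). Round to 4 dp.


tau = A * P^n * exp(Ea/(R*T))
P^n = 10^(-1.2) = 0.06309573
Ea/(R*T) = 44058/(8.314*1365) = 3.882238
exp(Ea/(R*T)) = 48.532688
tau = 0.058 * 0.06309573 * 48.532688 = 0.1776 ms


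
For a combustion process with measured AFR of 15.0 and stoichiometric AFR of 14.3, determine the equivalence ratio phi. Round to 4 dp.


phi = AFR_stoich / AFR_actual
phi = 14.3 / 15.0 = 0.9533


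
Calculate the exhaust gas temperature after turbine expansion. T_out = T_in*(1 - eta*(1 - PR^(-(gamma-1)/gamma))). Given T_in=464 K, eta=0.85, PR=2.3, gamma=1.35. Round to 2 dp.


T_out = T_in * (1 - eta * (1 - PR^(-(gamma-1)/gamma)))
Exponent = -(1.35-1)/1.35 = -0.25925926
PR^exp = 2.3^(-0.25925926) = 0.80578413
Factor = 1 - 0.85*(1 - 0.80578413) = 0.83491651
T_out = 464 * 0.83491651 = 387.40 K


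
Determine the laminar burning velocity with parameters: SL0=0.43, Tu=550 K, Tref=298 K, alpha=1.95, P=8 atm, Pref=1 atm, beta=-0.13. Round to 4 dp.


SL = SL0 * (Tu/Tref)^alpha * (P/Pref)^beta
T ratio = 550/298 = 1.84563758
(T ratio)^alpha = 1.84563758^1.95 = 3.303585
(P/Pref)^beta = 8^(-0.13) = 0.763130
SL = 0.43 * 3.303585 * 0.763130 = 1.0841 m/s


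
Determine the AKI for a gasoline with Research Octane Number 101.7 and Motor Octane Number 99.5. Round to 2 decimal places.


AKI = (RON + MON) / 2
AKI = (101.7 + 99.5) / 2
AKI = 201.2 / 2 = 100.60


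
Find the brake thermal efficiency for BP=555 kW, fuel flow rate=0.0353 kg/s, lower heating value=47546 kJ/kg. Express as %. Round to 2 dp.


eta_BTE = (BP / (mf * LHV)) * 100
Denominator = 0.0353 * 47546 = 1678.3738 kW
eta_BTE = (555 / 1678.3738) * 100 = 33.07%


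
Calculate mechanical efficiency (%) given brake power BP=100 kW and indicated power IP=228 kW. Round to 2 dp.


eta_mech = (BP / IP) * 100
Ratio = 100 / 228 = 0.4386
eta_mech = 0.4386 * 100 = 43.86%


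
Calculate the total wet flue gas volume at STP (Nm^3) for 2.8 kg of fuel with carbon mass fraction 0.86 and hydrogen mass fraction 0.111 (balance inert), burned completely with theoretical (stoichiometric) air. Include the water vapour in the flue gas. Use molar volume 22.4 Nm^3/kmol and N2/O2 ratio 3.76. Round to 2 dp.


Per kg fuel: CO2 = (C/12 kmol)*22.4 = (0.86/12)*22.4 = 1.60533 Nm^3
Per kg fuel: H2O = (H/2 kmol)*22.4 = (0.111/2)*22.4 = 1.24320 Nm^3
O2 needed per kg fuel = C/12 + H/4 = 0.86/12 + 0.111/4 = 0.09941667 kmol
Per kg fuel: N2 = O2*3.76*22.4 = 0.09941667*3.76*22.4 = 8.37327 Nm^3
Total per kg = 1.60533 + 1.24320 + 8.37327 = 11.22180 Nm^3
Total = 11.22180 * 2.8 = 31.42 Nm^3


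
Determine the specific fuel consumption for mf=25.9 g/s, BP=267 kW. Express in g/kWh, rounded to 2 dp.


SFC = (mf / BP) * 3600
Rate = 25.9 / 267 = 0.097004 g/(s*kW)
SFC = 0.097004 * 3600 = 349.21 g/kWh


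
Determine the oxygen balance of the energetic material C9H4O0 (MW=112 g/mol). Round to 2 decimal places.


OB = -1600 * (2C + H/2 - O) / MW
Inner = 2*9 + 4/2 - 0 = 20.00
OB = -1600 * 20.00 / 112 = -285.71%


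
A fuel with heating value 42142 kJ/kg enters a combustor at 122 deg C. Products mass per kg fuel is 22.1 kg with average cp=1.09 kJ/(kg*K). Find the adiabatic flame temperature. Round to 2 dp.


T_ad = T_in + Hc / (m_p * cp)
Denominator = 22.1 * 1.09 = 24.0890
Temperature rise = 42142 / 24.0890 = 1749.43 K
T_ad = 122 + 1749.43 = 1871.43 deg C


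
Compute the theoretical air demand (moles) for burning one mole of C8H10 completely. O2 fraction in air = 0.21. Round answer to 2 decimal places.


Balanced combustion: C8H10 + 10.5 O2 -> 8 CO2 + 5 H2O
O2 needed = C + H/4 = 8 + 10/4 = 10.50 moles
Air moles = O2 / 0.21 = 10.50 / 0.21 = 50.00 moles air


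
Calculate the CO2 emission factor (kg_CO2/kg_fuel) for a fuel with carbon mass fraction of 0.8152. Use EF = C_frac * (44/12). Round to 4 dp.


EF = C_frac * (M_CO2 / M_C)
EF = 0.8152 * (44/12)
EF = 0.8152 * 3.666667 = 2.9891 kg_CO2/kg_fuel


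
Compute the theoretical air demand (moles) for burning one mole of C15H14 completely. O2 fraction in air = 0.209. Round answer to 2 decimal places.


Balanced combustion: C15H14 + 18.5 O2 -> 15 CO2 + 7 H2O
O2 needed = C + H/4 = 15 + 14/4 = 18.50 moles
Air moles = O2 / 0.209 = 18.50 / 0.209 = 88.52 moles air


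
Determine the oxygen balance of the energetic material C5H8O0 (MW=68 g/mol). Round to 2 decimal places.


OB = -1600 * (2C + H/2 - O) / MW
Inner = 2*5 + 8/2 - 0 = 14.00
OB = -1600 * 14.00 / 68 = -329.41%


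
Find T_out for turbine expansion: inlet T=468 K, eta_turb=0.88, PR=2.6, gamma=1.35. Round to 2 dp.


T_out = T_in * (1 - eta * (1 - PR^(-(gamma-1)/gamma)))
Exponent = -(1.35-1)/1.35 = -0.25925926
PR^exp = 2.6^(-0.25925926) = 0.78057442
Factor = 1 - 0.88*(1 - 0.78057442) = 0.80690549
T_out = 468 * 0.80690549 = 377.63 K


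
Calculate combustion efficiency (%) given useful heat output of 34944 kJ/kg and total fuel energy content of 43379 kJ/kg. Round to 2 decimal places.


Efficiency = (Q_useful / Q_fuel) * 100
Efficiency = (34944 / 43379) * 100
Efficiency = 0.8056 * 100 = 80.56%


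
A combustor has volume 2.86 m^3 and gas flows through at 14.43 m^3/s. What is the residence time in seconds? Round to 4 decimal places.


tau = V / Q_flow
tau = 2.86 / 14.43 = 0.1982 s


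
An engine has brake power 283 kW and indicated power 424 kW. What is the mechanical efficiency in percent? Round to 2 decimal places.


eta_mech = (BP / IP) * 100
Ratio = 283 / 424 = 0.6675
eta_mech = 0.6675 * 100 = 66.75%


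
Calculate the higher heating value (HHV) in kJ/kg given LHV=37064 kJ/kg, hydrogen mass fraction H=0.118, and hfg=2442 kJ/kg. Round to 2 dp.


HHV = LHV + hfg * 9 * H
Water addition = 2442 * 9 * 0.118 = 2593.404 kJ/kg
HHV = 37064 + 2593.404 = 39657.40 kJ/kg


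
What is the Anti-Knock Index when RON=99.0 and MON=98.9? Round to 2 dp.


AKI = (RON + MON) / 2
AKI = (99.0 + 98.9) / 2
AKI = 197.9 / 2 = 98.95


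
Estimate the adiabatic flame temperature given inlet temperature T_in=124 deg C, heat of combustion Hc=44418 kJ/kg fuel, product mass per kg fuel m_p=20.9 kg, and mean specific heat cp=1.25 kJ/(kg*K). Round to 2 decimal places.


T_ad = T_in + Hc / (m_p * cp)
Denominator = 20.9 * 1.25 = 26.1250
Temperature rise = 44418 / 26.1250 = 1700.21 K
T_ad = 124 + 1700.21 = 1824.21 deg C


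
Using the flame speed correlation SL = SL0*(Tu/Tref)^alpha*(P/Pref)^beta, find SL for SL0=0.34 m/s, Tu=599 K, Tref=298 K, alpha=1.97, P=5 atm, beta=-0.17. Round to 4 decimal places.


SL = SL0 * (Tu/Tref)^alpha * (P/Pref)^beta
T ratio = 599/298 = 2.01006711
(T ratio)^alpha = 2.01006711^1.97 = 3.956624
(P/Pref)^beta = 5^(-0.17) = 0.760633
SL = 0.34 * 3.956624 * 0.760633 = 1.0232 m/s


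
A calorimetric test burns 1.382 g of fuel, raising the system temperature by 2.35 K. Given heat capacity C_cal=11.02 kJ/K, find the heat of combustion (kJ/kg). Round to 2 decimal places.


Hc = C_cal * delta_T / m_fuel
Q_released = 11.02 * 2.35 = 25.8970 kJ
m_fuel = 1.382 g = 1.382/1000 kg = 0.001382 kg
Hc = 25.8970 / 0.001382 = 18738.78 kJ/kg


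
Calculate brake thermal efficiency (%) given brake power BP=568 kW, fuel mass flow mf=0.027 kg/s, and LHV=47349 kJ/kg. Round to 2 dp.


eta_BTE = (BP / (mf * LHV)) * 100
Denominator = 0.027 * 47349 = 1278.4230 kW
eta_BTE = (568 / 1278.4230) * 100 = 44.43%


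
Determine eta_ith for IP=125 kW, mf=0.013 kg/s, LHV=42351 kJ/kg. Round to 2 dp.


eta_ith = (IP / (mf * LHV)) * 100
Denominator = 0.013 * 42351 = 550.5630 kW
eta_ith = (125 / 550.5630) * 100 = 22.70%


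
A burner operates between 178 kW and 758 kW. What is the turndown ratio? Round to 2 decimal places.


TDR = Q_max / Q_min
TDR = 758 / 178 = 4.26


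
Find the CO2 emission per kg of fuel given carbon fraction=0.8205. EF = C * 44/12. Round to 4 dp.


EF = C_frac * (M_CO2 / M_C)
EF = 0.8205 * (44/12)
EF = 0.8205 * 3.666667 = 3.0085 kg_CO2/kg_fuel


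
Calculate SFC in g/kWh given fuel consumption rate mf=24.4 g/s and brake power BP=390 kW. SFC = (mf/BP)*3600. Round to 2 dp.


SFC = (mf / BP) * 3600
Rate = 24.4 / 390 = 0.062564 g/(s*kW)
SFC = 0.062564 * 3600 = 225.23 g/kWh


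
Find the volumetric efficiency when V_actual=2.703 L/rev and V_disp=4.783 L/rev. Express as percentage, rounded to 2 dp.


eta_v = (V_actual / V_disp) * 100
Ratio = 2.703 / 4.783 = 0.5651
eta_v = 0.5651 * 100 = 56.51%


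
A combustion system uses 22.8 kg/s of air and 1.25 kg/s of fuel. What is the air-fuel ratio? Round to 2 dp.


AFR = m_air / m_fuel
AFR = 22.8 / 1.25 = 18.24


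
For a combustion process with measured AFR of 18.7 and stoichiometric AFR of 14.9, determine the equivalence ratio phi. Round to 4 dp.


phi = AFR_stoich / AFR_actual
phi = 14.9 / 18.7 = 0.7968


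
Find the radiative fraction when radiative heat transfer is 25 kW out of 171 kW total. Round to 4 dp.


f_rad = Q_rad / Q_total
f_rad = 25 / 171 = 0.1462


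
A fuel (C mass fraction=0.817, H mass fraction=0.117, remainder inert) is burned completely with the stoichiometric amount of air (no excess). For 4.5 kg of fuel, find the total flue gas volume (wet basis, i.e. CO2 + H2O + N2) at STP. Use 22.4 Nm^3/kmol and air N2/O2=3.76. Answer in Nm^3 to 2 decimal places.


Per kg fuel: CO2 = (C/12 kmol)*22.4 = (0.817/12)*22.4 = 1.52507 Nm^3
Per kg fuel: H2O = (H/2 kmol)*22.4 = (0.117/2)*22.4 = 1.31040 Nm^3
O2 needed per kg fuel = C/12 + H/4 = 0.817/12 + 0.117/4 = 0.09733333 kmol
Per kg fuel: N2 = O2*3.76*22.4 = 0.09733333*3.76*22.4 = 8.19780 Nm^3
Total per kg = 1.52507 + 1.31040 + 8.19780 = 11.03327 Nm^3
Total = 11.03327 * 4.5 = 49.65 Nm^3


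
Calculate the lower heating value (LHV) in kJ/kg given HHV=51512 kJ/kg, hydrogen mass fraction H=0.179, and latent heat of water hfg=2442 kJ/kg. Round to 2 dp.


LHV = HHV - hfg * 9 * H
Water correction = 2442 * 9 * 0.179 = 3934.062 kJ/kg
LHV = 51512 - 3934.062 = 47577.94 kJ/kg


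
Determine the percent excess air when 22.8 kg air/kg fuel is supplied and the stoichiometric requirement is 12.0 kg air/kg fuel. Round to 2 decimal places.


Excess air = actual - stoichiometric = 22.8 - 12.0 = 10.80 kg/kg fuel
Excess air % = (excess / stoich) * 100 = (10.80 / 12.0) * 100 = 90.00%


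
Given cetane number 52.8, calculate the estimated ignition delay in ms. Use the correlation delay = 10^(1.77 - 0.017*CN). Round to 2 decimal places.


delay = 10^(1.77 - 0.017*CN)
Exponent = 1.77 - 0.017*52.8 = 0.8724
delay = 10^0.8724 = 7.45 ms


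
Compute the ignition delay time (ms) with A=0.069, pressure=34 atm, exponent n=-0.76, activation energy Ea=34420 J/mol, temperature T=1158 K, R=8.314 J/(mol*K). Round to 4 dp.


tau = A * P^n * exp(Ea/(R*T))
P^n = 34^(-0.76) = 0.06856082
Ea/(R*T) = 34420/(8.314*1158) = 3.575134
exp(Ea/(R*T)) = 35.699393
tau = 0.069 * 0.06856082 * 35.699393 = 0.1689 ms


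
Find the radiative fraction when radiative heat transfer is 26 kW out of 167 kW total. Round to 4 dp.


f_rad = Q_rad / Q_total
f_rad = 26 / 167 = 0.1557


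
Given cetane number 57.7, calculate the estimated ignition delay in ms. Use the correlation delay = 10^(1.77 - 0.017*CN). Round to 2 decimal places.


delay = 10^(1.77 - 0.017*CN)
Exponent = 1.77 - 0.017*57.7 = 0.7891
delay = 10^0.7891 = 6.15 ms


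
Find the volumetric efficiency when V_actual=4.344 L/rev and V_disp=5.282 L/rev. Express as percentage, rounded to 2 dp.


eta_v = (V_actual / V_disp) * 100
Ratio = 4.344 / 5.282 = 0.8224
eta_v = 0.8224 * 100 = 82.24%


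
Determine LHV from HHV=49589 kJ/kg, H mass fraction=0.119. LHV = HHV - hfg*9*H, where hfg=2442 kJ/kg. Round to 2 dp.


LHV = HHV - hfg * 9 * H
Water correction = 2442 * 9 * 0.119 = 2615.382 kJ/kg
LHV = 49589 - 2615.382 = 46973.62 kJ/kg


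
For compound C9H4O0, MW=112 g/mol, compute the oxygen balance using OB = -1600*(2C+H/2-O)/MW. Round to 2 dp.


OB = -1600 * (2C + H/2 - O) / MW
Inner = 2*9 + 4/2 - 0 = 20.00
OB = -1600 * 20.00 / 112 = -285.71%


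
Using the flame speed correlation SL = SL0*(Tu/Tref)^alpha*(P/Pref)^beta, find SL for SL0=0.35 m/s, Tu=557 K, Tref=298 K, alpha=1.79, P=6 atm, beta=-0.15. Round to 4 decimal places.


SL = SL0 * (Tu/Tref)^alpha * (P/Pref)^beta
T ratio = 557/298 = 1.86912752
(T ratio)^alpha = 1.86912752^1.79 = 3.063611
(P/Pref)^beta = 6^(-0.15) = 0.764324
SL = 0.35 * 3.063611 * 0.764324 = 0.8196 m/s


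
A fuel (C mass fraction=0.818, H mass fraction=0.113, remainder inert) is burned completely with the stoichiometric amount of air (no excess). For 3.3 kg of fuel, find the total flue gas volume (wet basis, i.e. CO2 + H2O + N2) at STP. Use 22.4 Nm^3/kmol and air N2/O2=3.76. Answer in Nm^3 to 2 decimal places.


Per kg fuel: CO2 = (C/12 kmol)*22.4 = (0.818/12)*22.4 = 1.52693 Nm^3
Per kg fuel: H2O = (H/2 kmol)*22.4 = (0.113/2)*22.4 = 1.26560 Nm^3
O2 needed per kg fuel = C/12 + H/4 = 0.818/12 + 0.113/4 = 0.09641667 kmol
Per kg fuel: N2 = O2*3.76*22.4 = 0.09641667*3.76*22.4 = 8.12060 Nm^3
Total per kg = 1.52693 + 1.26560 + 8.12060 = 10.91313 Nm^3
Total = 10.91313 * 3.3 = 36.01 Nm^3


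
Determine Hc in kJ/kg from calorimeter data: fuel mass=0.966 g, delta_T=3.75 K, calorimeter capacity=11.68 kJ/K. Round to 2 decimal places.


Hc = C_cal * delta_T / m_fuel
Q_released = 11.68 * 3.75 = 43.8000 kJ
m_fuel = 0.966 g = 0.966/1000 kg = 0.000966 kg
Hc = 43.8000 / 0.000966 = 45341.61 kJ/kg


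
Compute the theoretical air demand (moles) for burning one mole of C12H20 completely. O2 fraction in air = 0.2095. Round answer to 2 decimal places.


Balanced combustion: C12H20 + 17 O2 -> 12 CO2 + 10 H2O
O2 needed = C + H/4 = 12 + 20/4 = 17.00 moles
Air moles = O2 / 0.2095 = 17.00 / 0.2095 = 81.15 moles air


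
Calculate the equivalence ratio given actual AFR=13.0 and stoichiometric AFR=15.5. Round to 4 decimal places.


phi = AFR_stoich / AFR_actual
phi = 15.5 / 13.0 = 1.1923


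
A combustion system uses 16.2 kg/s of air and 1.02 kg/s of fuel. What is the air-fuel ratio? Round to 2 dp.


AFR = m_air / m_fuel
AFR = 16.2 / 1.02 = 15.88


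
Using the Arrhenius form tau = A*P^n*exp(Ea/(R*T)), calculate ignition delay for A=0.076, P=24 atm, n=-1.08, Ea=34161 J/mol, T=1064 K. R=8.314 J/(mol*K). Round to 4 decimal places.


tau = A * P^n * exp(Ea/(R*T))
P^n = 24^(-1.08) = 0.03231260
Ea/(R*T) = 34161/(8.314*1064) = 3.861704
exp(Ea/(R*T)) = 47.546278
tau = 0.076 * 0.03231260 * 47.546278 = 0.1168 ms


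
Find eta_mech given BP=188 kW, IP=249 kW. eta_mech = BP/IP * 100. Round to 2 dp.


eta_mech = (BP / IP) * 100
Ratio = 188 / 249 = 0.7550
eta_mech = 0.7550 * 100 = 75.50%


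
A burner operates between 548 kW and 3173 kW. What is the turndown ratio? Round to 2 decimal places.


TDR = Q_max / Q_min
TDR = 3173 / 548 = 5.79


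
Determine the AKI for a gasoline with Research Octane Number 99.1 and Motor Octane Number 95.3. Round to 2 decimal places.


AKI = (RON + MON) / 2
AKI = (99.1 + 95.3) / 2
AKI = 194.4 / 2 = 97.20


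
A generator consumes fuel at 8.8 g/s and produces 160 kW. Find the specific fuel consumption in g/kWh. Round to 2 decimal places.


SFC = (mf / BP) * 3600
Rate = 8.8 / 160 = 0.055000 g/(s*kW)
SFC = 0.055000 * 3600 = 198.00 g/kWh


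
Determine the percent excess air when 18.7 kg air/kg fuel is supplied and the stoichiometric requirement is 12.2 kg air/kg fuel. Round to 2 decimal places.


Excess air = actual - stoichiometric = 18.7 - 12.2 = 6.50 kg/kg fuel
Excess air % = (excess / stoich) * 100 = (6.50 / 12.2) * 100 = 53.28%


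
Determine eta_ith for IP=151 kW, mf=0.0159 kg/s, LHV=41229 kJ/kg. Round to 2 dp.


eta_ith = (IP / (mf * LHV)) * 100
Denominator = 0.0159 * 41229 = 655.5411 kW
eta_ith = (151 / 655.5411) * 100 = 23.03%


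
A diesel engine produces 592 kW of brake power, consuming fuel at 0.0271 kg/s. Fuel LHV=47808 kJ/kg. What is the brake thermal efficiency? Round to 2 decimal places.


eta_BTE = (BP / (mf * LHV)) * 100
Denominator = 0.0271 * 47808 = 1295.5968 kW
eta_BTE = (592 / 1295.5968) * 100 = 45.69%


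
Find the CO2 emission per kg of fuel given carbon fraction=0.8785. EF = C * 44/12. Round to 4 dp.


EF = C_frac * (M_CO2 / M_C)
EF = 0.8785 * (44/12)
EF = 0.8785 * 3.666667 = 3.2212 kg_CO2/kg_fuel


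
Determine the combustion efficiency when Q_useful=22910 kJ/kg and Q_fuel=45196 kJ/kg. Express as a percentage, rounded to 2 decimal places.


Efficiency = (Q_useful / Q_fuel) * 100
Efficiency = (22910 / 45196) * 100
Efficiency = 0.5069 * 100 = 50.69%


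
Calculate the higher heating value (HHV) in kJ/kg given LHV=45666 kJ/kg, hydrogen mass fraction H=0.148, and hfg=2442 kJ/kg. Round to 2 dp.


HHV = LHV + hfg * 9 * H
Water addition = 2442 * 9 * 0.148 = 3252.744 kJ/kg
HHV = 45666 + 3252.744 = 48918.74 kJ/kg


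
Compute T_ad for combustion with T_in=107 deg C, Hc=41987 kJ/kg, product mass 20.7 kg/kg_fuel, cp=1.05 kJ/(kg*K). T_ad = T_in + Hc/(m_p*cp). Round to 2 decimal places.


T_ad = T_in + Hc / (m_p * cp)
Denominator = 20.7 * 1.05 = 21.7350
Temperature rise = 41987 / 21.7350 = 1931.77 K
T_ad = 107 + 1931.77 = 2038.77 deg C


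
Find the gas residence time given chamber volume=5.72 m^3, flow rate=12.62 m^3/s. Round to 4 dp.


tau = V / Q_flow
tau = 5.72 / 12.62 = 0.4532 s


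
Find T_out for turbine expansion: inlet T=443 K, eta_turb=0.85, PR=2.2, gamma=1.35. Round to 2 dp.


T_out = T_in * (1 - eta * (1 - PR^(-(gamma-1)/gamma)))
Exponent = -(1.35-1)/1.35 = -0.25925926
PR^exp = 2.2^(-0.25925926) = 0.81512413
Factor = 1 - 0.85*(1 - 0.81512413) = 0.84285551
T_out = 443 * 0.84285551 = 373.38 K


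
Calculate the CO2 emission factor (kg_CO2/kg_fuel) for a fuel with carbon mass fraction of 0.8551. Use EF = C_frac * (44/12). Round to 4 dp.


EF = C_frac * (M_CO2 / M_C)
EF = 0.8551 * (44/12)
EF = 0.8551 * 3.666667 = 3.1354 kg_CO2/kg_fuel


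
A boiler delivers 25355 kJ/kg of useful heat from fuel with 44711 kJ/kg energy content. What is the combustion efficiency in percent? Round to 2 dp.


Efficiency = (Q_useful / Q_fuel) * 100
Efficiency = (25355 / 44711) * 100
Efficiency = 0.5671 * 100 = 56.71%


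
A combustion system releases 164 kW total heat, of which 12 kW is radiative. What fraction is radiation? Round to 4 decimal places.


f_rad = Q_rad / Q_total
f_rad = 12 / 164 = 0.0732


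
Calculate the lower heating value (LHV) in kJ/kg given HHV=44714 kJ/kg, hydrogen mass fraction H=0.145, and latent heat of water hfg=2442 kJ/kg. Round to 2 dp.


LHV = HHV - hfg * 9 * H
Water correction = 2442 * 9 * 0.145 = 3186.810 kJ/kg
LHV = 44714 - 3186.810 = 41527.19 kJ/kg


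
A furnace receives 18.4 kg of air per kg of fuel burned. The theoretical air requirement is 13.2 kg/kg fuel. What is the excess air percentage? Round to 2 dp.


Excess air = actual - stoichiometric = 18.4 - 13.2 = 5.20 kg/kg fuel
Excess air % = (excess / stoich) * 100 = (5.20 / 13.2) * 100 = 39.39%


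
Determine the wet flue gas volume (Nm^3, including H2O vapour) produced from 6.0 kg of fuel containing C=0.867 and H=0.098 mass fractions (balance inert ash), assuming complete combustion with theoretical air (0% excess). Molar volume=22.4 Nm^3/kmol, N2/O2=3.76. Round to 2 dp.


Per kg fuel: CO2 = (C/12 kmol)*22.4 = (0.867/12)*22.4 = 1.61840 Nm^3
Per kg fuel: H2O = (H/2 kmol)*22.4 = (0.098/2)*22.4 = 1.09760 Nm^3
O2 needed per kg fuel = C/12 + H/4 = 0.867/12 + 0.098/4 = 0.09675000 kmol
Per kg fuel: N2 = O2*3.76*22.4 = 0.09675000*3.76*22.4 = 8.14867 Nm^3
Total per kg = 1.61840 + 1.09760 + 8.14867 = 10.86467 Nm^3
Total = 10.86467 * 6.0 = 65.19 Nm^3


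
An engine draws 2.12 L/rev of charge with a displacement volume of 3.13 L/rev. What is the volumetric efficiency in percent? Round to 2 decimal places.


eta_v = (V_actual / V_disp) * 100
Ratio = 2.12 / 3.13 = 0.6773
eta_v = 0.6773 * 100 = 67.73%


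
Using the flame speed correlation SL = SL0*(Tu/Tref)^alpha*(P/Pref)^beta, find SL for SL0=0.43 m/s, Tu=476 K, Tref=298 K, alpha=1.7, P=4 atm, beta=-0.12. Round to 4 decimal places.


SL = SL0 * (Tu/Tref)^alpha * (P/Pref)^beta
T ratio = 476/298 = 1.59731544
(T ratio)^alpha = 1.59731544^1.7 = 2.216992
(P/Pref)^beta = 4^(-0.12) = 0.846745
SL = 0.43 * 2.216992 * 0.846745 = 0.8072 m/s


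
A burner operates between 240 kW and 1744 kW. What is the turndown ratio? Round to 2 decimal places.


TDR = Q_max / Q_min
TDR = 1744 / 240 = 7.27


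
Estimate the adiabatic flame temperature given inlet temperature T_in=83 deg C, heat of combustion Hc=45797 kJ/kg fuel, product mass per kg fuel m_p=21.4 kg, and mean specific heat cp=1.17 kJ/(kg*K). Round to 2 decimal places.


T_ad = T_in + Hc / (m_p * cp)
Denominator = 21.4 * 1.17 = 25.0380
Temperature rise = 45797 / 25.0380 = 1829.10 K
T_ad = 83 + 1829.10 = 1912.10 deg C


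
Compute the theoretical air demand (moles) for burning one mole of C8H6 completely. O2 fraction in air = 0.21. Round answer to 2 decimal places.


Balanced combustion: C8H6 + 9.5 O2 -> 8 CO2 + 3 H2O
O2 needed = C + H/4 = 8 + 6/4 = 9.50 moles
Air moles = O2 / 0.21 = 9.50 / 0.21 = 45.24 moles air


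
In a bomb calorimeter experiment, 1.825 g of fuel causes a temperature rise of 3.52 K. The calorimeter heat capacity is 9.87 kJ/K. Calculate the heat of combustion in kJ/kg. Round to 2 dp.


Hc = C_cal * delta_T / m_fuel
Q_released = 9.87 * 3.52 = 34.7424 kJ
m_fuel = 1.825 g = 1.825/1000 kg = 0.001825 kg
Hc = 34.7424 / 0.001825 = 19036.93 kJ/kg


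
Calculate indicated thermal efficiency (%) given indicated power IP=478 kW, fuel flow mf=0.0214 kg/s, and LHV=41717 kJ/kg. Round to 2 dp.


eta_ith = (IP / (mf * LHV)) * 100
Denominator = 0.0214 * 41717 = 892.7438 kW
eta_ith = (478 / 892.7438) * 100 = 53.54%


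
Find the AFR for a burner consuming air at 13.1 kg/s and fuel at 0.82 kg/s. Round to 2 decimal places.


AFR = m_air / m_fuel
AFR = 13.1 / 0.82 = 15.98


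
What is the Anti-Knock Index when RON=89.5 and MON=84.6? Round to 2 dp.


AKI = (RON + MON) / 2
AKI = (89.5 + 84.6) / 2
AKI = 174.1 / 2 = 87.05


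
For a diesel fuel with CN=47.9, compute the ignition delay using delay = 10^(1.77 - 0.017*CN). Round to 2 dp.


delay = 10^(1.77 - 0.017*CN)
Exponent = 1.77 - 0.017*47.9 = 0.9557
delay = 10^0.9557 = 9.03 ms


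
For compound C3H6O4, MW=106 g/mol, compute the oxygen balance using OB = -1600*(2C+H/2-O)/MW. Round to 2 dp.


OB = -1600 * (2C + H/2 - O) / MW
Inner = 2*3 + 6/2 - 4 = 5.00
OB = -1600 * 5.00 / 106 = -75.47%


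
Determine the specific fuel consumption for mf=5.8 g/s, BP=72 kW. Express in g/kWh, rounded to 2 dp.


SFC = (mf / BP) * 3600
Rate = 5.8 / 72 = 0.080556 g/(s*kW)
SFC = 0.080556 * 3600 = 290.00 g/kWh


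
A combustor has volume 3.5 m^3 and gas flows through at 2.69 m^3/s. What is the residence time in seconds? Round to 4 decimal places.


tau = V / Q_flow
tau = 3.5 / 2.69 = 1.3011 s


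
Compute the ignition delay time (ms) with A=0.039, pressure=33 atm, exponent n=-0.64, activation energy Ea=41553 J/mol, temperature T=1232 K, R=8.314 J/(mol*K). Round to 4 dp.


tau = A * P^n * exp(Ea/(R*T))
P^n = 33^(-0.64) = 0.10669672
Ea/(R*T) = 41553/(8.314*1232) = 4.056782
exp(Ea/(R*T)) = 57.788042
tau = 0.039 * 0.10669672 * 57.788042 = 0.2405 ms


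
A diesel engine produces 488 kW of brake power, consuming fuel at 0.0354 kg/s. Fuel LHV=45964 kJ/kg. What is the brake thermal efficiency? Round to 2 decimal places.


eta_BTE = (BP / (mf * LHV)) * 100
Denominator = 0.0354 * 45964 = 1627.1256 kW
eta_BTE = (488 / 1627.1256) * 100 = 29.99%


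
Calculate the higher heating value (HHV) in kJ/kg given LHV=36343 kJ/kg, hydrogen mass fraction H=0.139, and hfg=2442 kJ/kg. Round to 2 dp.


HHV = LHV + hfg * 9 * H
Water addition = 2442 * 9 * 0.139 = 3054.942 kJ/kg
HHV = 36343 + 3054.942 = 39397.94 kJ/kg


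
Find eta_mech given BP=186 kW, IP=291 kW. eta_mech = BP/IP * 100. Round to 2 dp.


eta_mech = (BP / IP) * 100
Ratio = 186 / 291 = 0.6392
eta_mech = 0.6392 * 100 = 63.92%


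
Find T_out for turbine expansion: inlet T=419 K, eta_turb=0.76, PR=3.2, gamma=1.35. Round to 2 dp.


T_out = T_in * (1 - eta * (1 - PR^(-(gamma-1)/gamma)))
Exponent = -(1.35-1)/1.35 = -0.25925926
PR^exp = 3.2^(-0.25925926) = 0.73966521
Factor = 1 - 0.76*(1 - 0.73966521) = 0.80214556
T_out = 419 * 0.80214556 = 336.10 K


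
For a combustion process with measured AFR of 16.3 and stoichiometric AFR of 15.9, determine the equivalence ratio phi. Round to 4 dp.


phi = AFR_stoich / AFR_actual
phi = 15.9 / 16.3 = 0.9755


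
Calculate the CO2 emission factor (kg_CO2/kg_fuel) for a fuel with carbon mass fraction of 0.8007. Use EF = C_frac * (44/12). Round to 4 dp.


EF = C_frac * (M_CO2 / M_C)
EF = 0.8007 * (44/12)
EF = 0.8007 * 3.666667 = 2.9359 kg_CO2/kg_fuel


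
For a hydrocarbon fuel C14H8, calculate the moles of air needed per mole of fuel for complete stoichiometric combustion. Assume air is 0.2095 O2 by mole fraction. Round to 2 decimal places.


Balanced combustion: C14H8 + 16 O2 -> 14 CO2 + 4 H2O
O2 needed = C + H/4 = 14 + 8/4 = 16.00 moles
Air moles = O2 / 0.2095 = 16.00 / 0.2095 = 76.37 moles air


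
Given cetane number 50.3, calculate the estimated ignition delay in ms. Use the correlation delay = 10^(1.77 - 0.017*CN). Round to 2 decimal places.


delay = 10^(1.77 - 0.017*CN)
Exponent = 1.77 - 0.017*50.3 = 0.9149
delay = 10^0.9149 = 8.22 ms


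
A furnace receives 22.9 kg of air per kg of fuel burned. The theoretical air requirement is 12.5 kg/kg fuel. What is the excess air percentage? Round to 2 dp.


Excess air = actual - stoichiometric = 22.9 - 12.5 = 10.40 kg/kg fuel
Excess air % = (excess / stoich) * 100 = (10.40 / 12.5) * 100 = 83.20%


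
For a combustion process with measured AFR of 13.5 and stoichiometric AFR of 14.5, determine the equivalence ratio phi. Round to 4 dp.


phi = AFR_stoich / AFR_actual
phi = 14.5 / 13.5 = 1.0741


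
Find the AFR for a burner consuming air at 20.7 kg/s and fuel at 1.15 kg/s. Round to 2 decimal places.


AFR = m_air / m_fuel
AFR = 20.7 / 1.15 = 18.00


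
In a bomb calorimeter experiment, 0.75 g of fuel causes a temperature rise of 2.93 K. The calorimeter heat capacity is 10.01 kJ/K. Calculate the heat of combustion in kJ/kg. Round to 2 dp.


Hc = C_cal * delta_T / m_fuel
Q_released = 10.01 * 2.93 = 29.3293 kJ
m_fuel = 0.75 g = 0.75/1000 kg = 0.000750 kg
Hc = 29.3293 / 0.000750 = 39105.73 kJ/kg


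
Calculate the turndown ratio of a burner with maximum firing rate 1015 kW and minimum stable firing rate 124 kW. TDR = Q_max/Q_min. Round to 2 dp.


TDR = Q_max / Q_min
TDR = 1015 / 124 = 8.19


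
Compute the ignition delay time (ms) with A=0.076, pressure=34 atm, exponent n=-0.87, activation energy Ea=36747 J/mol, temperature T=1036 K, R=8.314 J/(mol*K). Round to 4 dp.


tau = A * P^n * exp(Ea/(R*T))
P^n = 34^(-0.87) = 0.04651718
Ea/(R*T) = 36747/(8.314*1036) = 4.266307
exp(Ea/(R*T)) = 71.258000
tau = 0.076 * 0.04651718 * 71.258000 = 0.2519 ms


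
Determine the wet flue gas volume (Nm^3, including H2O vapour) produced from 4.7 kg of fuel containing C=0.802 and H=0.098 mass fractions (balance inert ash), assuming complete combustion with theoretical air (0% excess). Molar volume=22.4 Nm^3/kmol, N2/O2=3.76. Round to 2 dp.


Per kg fuel: CO2 = (C/12 kmol)*22.4 = (0.802/12)*22.4 = 1.49707 Nm^3
Per kg fuel: H2O = (H/2 kmol)*22.4 = (0.098/2)*22.4 = 1.09760 Nm^3
O2 needed per kg fuel = C/12 + H/4 = 0.802/12 + 0.098/4 = 0.09133333 kmol
Per kg fuel: N2 = O2*3.76*22.4 = 0.09133333*3.76*22.4 = 7.69246 Nm^3
Total per kg = 1.49707 + 1.09760 + 7.69246 = 10.28713 Nm^3
Total = 10.28713 * 4.7 = 48.35 Nm^3


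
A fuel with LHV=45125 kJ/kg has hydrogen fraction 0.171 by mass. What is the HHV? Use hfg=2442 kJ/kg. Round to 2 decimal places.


HHV = LHV + hfg * 9 * H
Water addition = 2442 * 9 * 0.171 = 3758.238 kJ/kg
HHV = 45125 + 3758.238 = 48883.24 kJ/kg


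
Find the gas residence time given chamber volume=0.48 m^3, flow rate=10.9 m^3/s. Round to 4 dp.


tau = V / Q_flow
tau = 0.48 / 10.9 = 0.0440 s


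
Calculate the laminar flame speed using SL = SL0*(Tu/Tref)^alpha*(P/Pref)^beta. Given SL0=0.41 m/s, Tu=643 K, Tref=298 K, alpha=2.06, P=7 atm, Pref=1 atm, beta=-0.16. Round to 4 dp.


SL = SL0 * (Tu/Tref)^alpha * (P/Pref)^beta
T ratio = 643/298 = 2.15771812
(T ratio)^alpha = 2.15771812^2.06 = 4.875612
(P/Pref)^beta = 7^(-0.16) = 0.732461
SL = 0.41 * 4.875612 * 0.732461 = 1.4642 m/s


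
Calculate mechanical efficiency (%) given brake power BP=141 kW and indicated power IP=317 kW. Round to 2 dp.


eta_mech = (BP / IP) * 100
Ratio = 141 / 317 = 0.4448
eta_mech = 0.4448 * 100 = 44.48%


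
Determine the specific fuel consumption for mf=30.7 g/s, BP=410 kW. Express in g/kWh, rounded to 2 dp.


SFC = (mf / BP) * 3600
Rate = 30.7 / 410 = 0.074878 g/(s*kW)
SFC = 0.074878 * 3600 = 269.56 g/kWh


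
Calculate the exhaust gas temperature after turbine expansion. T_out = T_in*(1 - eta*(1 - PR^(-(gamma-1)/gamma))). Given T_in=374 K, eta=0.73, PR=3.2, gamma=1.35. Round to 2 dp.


T_out = T_in * (1 - eta * (1 - PR^(-(gamma-1)/gamma)))
Exponent = -(1.35-1)/1.35 = -0.25925926
PR^exp = 3.2^(-0.25925926) = 0.73966521
Factor = 1 - 0.73*(1 - 0.73966521) = 0.80995560
T_out = 374 * 0.80995560 = 302.92 K


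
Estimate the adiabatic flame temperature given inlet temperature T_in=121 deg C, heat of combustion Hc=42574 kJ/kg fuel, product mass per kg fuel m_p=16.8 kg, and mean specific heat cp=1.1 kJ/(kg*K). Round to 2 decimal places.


T_ad = T_in + Hc / (m_p * cp)
Denominator = 16.8 * 1.1 = 18.4800
Temperature rise = 42574 / 18.4800 = 2303.79 K
T_ad = 121 + 2303.79 = 2424.79 deg C


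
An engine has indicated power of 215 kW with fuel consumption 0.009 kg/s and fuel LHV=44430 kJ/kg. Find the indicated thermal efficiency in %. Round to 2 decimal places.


eta_ith = (IP / (mf * LHV)) * 100
Denominator = 0.009 * 44430 = 399.8700 kW
eta_ith = (215 / 399.8700) * 100 = 53.77%


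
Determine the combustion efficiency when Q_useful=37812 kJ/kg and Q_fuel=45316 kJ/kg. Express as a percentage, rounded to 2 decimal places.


Efficiency = (Q_useful / Q_fuel) * 100
Efficiency = (37812 / 45316) * 100
Efficiency = 0.8344 * 100 = 83.44%


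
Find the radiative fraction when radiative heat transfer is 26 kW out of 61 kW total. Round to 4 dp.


f_rad = Q_rad / Q_total
f_rad = 26 / 61 = 0.4262


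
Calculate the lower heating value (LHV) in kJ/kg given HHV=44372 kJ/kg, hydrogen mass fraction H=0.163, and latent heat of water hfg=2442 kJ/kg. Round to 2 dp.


LHV = HHV - hfg * 9 * H
Water correction = 2442 * 9 * 0.163 = 3582.414 kJ/kg
LHV = 44372 - 3582.414 = 40789.59 kJ/kg


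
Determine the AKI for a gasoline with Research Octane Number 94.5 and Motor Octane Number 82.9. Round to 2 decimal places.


AKI = (RON + MON) / 2
AKI = (94.5 + 82.9) / 2
AKI = 177.4 / 2 = 88.70


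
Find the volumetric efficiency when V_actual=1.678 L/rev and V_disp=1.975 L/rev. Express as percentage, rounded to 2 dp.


eta_v = (V_actual / V_disp) * 100
Ratio = 1.678 / 1.975 = 0.8496
eta_v = 0.8496 * 100 = 84.96%


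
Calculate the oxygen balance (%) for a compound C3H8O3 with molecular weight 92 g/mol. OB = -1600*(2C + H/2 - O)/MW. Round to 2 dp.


OB = -1600 * (2C + H/2 - O) / MW
Inner = 2*3 + 8/2 - 3 = 7.00
OB = -1600 * 7.00 / 92 = -121.74%


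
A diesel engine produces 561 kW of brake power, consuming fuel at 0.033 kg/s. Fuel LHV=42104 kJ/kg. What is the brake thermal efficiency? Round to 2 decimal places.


eta_BTE = (BP / (mf * LHV)) * 100
Denominator = 0.033 * 42104 = 1389.4320 kW
eta_BTE = (561 / 1389.4320) * 100 = 40.38%


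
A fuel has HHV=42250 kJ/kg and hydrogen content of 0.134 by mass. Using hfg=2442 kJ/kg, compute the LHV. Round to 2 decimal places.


LHV = HHV - hfg * 9 * H
Water correction = 2442 * 9 * 0.134 = 2945.052 kJ/kg
LHV = 42250 - 2945.052 = 39304.95 kJ/kg


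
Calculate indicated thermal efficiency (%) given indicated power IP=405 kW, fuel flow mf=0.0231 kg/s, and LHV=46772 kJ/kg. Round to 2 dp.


eta_ith = (IP / (mf * LHV)) * 100
Denominator = 0.0231 * 46772 = 1080.4332 kW
eta_ith = (405 / 1080.4332) * 100 = 37.48%


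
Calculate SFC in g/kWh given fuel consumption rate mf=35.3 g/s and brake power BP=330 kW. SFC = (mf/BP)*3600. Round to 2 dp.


SFC = (mf / BP) * 3600
Rate = 35.3 / 330 = 0.106970 g/(s*kW)
SFC = 0.106970 * 3600 = 385.09 g/kWh


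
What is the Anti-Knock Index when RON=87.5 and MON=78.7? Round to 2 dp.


AKI = (RON + MON) / 2
AKI = (87.5 + 78.7) / 2
AKI = 166.2 / 2 = 83.10


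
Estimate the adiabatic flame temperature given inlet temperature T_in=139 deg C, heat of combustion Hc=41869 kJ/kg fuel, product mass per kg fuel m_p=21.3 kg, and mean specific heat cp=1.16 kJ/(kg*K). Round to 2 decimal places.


T_ad = T_in + Hc / (m_p * cp)
Denominator = 21.3 * 1.16 = 24.7080
Temperature rise = 41869 / 24.7080 = 1694.55 K
T_ad = 139 + 1694.55 = 1833.55 deg C


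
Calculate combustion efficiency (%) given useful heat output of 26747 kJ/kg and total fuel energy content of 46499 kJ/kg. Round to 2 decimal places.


Efficiency = (Q_useful / Q_fuel) * 100
Efficiency = (26747 / 46499) * 100
Efficiency = 0.5752 * 100 = 57.52%


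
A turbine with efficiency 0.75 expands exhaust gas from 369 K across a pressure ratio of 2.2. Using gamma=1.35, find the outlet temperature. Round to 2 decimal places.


T_out = T_in * (1 - eta * (1 - PR^(-(gamma-1)/gamma)))
Exponent = -(1.35-1)/1.35 = -0.25925926
PR^exp = 2.2^(-0.25925926) = 0.81512413
Factor = 1 - 0.75*(1 - 0.81512413) = 0.86134310
T_out = 369 * 0.86134310 = 317.84 K


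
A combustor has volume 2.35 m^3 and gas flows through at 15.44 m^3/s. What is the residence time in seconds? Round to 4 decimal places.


tau = V / Q_flow
tau = 2.35 / 15.44 = 0.1522 s


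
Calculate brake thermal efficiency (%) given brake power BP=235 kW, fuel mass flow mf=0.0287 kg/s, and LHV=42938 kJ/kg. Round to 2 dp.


eta_BTE = (BP / (mf * LHV)) * 100
Denominator = 0.0287 * 42938 = 1232.3206 kW
eta_BTE = (235 / 1232.3206) * 100 = 19.07%
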